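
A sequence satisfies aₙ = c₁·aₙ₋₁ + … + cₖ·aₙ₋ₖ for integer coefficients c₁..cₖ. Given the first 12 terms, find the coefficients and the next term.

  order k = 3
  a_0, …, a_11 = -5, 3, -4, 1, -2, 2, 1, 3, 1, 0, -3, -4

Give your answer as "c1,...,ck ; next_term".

1,0,-1 ; -4

  a_3 = 1·-4 + 0·3 + -1·-5 = 1
  a_4 = 1·1 + 0·-4 + -1·3 = -2
  a_5 = 1·-2 + 0·1 + -1·-4 = 2
  a_6 = 1·2 + 0·-2 + -1·1 = 1
  a_7 = 1·1 + 0·2 + -1·-2 = 3
  a_8 = 1·3 + 0·1 + -1·2 = 1
  a_9 = 1·1 + 0·3 + -1·1 = 0
  a_10 = 1·0 + 0·1 + -1·3 = -3
  a_11 = 1·-3 + 0·0 + -1·1 = -4
  a_12 = 1·-4 + 0·-3 + -1·0 = -4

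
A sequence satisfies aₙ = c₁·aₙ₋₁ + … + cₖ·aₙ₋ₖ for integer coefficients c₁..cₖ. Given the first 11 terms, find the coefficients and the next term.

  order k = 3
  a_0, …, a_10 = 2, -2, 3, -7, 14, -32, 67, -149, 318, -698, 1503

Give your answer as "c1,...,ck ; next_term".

-1,3,1 ; -3279

  a_3 = -1·3 + 3·-2 + 1·2 = -7
  a_4 = -1·-7 + 3·3 + 1·-2 = 14
  a_5 = -1·14 + 3·-7 + 1·3 = -32
  a_6 = -1·-32 + 3·14 + 1·-7 = 67
  a_7 = -1·67 + 3·-32 + 1·14 = -149
  a_8 = -1·-149 + 3·67 + 1·-32 = 318
  a_9 = -1·318 + 3·-149 + 1·67 = -698
  a_10 = -1·-698 + 3·318 + 1·-149 = 1503
  a_11 = -1·1503 + 3·-698 + 1·318 = -3279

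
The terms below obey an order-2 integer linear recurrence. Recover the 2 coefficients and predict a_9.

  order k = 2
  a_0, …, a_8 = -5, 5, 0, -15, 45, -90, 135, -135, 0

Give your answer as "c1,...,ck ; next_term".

  a_2 = -3·5 + -3·-5 = 0
  a_3 = -3·0 + -3·5 = -15
  a_4 = -3·-15 + -3·0 = 45
  a_5 = -3·45 + -3·-15 = -90
  a_6 = -3·-90 + -3·45 = 135
  a_7 = -3·135 + -3·-90 = -135
  a_8 = -3·-135 + -3·135 = 0
  a_9 = -3·0 + -3·-135 = 405

-3,-3 ; 405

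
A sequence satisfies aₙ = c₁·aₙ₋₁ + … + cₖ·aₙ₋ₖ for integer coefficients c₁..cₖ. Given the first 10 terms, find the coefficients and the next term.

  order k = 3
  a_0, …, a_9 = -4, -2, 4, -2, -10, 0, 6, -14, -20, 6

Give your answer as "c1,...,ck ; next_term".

  a_3 = 1·4 + -1·-2 + 2·-4 = -2
  a_4 = 1·-2 + -1·4 + 2·-2 = -10
  a_5 = 1·-10 + -1·-2 + 2·4 = 0
  a_6 = 1·0 + -1·-10 + 2·-2 = 6
  a_7 = 1·6 + -1·0 + 2·-10 = -14
  a_8 = 1·-14 + -1·6 + 2·0 = -20
  a_9 = 1·-20 + -1·-14 + 2·6 = 6
  a_10 = 1·6 + -1·-20 + 2·-14 = -2

1,-1,2 ; -2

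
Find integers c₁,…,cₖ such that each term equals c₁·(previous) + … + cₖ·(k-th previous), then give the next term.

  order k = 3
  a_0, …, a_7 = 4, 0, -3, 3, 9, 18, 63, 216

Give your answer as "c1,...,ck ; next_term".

  a_3 = 3·-3 + 0·0 + 3·4 = 3
  a_4 = 3·3 + 0·-3 + 3·0 = 9
  a_5 = 3·9 + 0·3 + 3·-3 = 18
  a_6 = 3·18 + 0·9 + 3·3 = 63
  a_7 = 3·63 + 0·18 + 3·9 = 216
  a_8 = 3·216 + 0·63 + 3·18 = 702

3,0,3 ; 702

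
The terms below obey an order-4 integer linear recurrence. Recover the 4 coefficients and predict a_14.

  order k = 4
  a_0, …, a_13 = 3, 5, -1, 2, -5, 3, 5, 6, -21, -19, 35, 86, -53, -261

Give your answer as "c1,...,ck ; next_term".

  a_4 = 0·2 + -2·-1 + -2·5 + 1·3 = -5
  a_5 = 0·-5 + -2·2 + -2·-1 + 1·5 = 3
  a_6 = 0·3 + -2·-5 + -2·2 + 1·-1 = 5
  a_7 = 0·5 + -2·3 + -2·-5 + 1·2 = 6
  a_8 = 0·6 + -2·5 + -2·3 + 1·-5 = -21
  a_9 = 0·-21 + -2·6 + -2·5 + 1·3 = -19
  a_10 = 0·-19 + -2·-21 + -2·6 + 1·5 = 35
  a_11 = 0·35 + -2·-19 + -2·-21 + 1·6 = 86
  a_12 = 0·86 + -2·35 + -2·-19 + 1·-21 = -53
  a_13 = 0·-53 + -2·86 + -2·35 + 1·-19 = -261
  a_14 = 0·-261 + -2·-53 + -2·86 + 1·35 = -31

0,-2,-2,1 ; -31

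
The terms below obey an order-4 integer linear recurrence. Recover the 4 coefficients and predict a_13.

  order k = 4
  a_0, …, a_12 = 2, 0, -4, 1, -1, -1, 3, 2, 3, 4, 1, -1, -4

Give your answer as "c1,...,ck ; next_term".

1,0,0,-1 ; -8

  a_4 = 1·1 + 0·-4 + 0·0 + -1·2 = -1
  a_5 = 1·-1 + 0·1 + 0·-4 + -1·0 = -1
  a_6 = 1·-1 + 0·-1 + 0·1 + -1·-4 = 3
  a_7 = 1·3 + 0·-1 + 0·-1 + -1·1 = 2
  a_8 = 1·2 + 0·3 + 0·-1 + -1·-1 = 3
  a_9 = 1·3 + 0·2 + 0·3 + -1·-1 = 4
  a_10 = 1·4 + 0·3 + 0·2 + -1·3 = 1
  a_11 = 1·1 + 0·4 + 0·3 + -1·2 = -1
  a_12 = 1·-1 + 0·1 + 0·4 + -1·3 = -4
  a_13 = 1·-4 + 0·-1 + 0·1 + -1·4 = -8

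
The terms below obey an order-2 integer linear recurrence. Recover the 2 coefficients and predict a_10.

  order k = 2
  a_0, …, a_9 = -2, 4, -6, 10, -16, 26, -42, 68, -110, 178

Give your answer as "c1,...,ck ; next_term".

-1,1 ; -288

  a_2 = -1·4 + 1·-2 = -6
  a_3 = -1·-6 + 1·4 = 10
  a_4 = -1·10 + 1·-6 = -16
  a_5 = -1·-16 + 1·10 = 26
  a_6 = -1·26 + 1·-16 = -42
  a_7 = -1·-42 + 1·26 = 68
  a_8 = -1·68 + 1·-42 = -110
  a_9 = -1·-110 + 1·68 = 178
  a_10 = -1·178 + 1·-110 = -288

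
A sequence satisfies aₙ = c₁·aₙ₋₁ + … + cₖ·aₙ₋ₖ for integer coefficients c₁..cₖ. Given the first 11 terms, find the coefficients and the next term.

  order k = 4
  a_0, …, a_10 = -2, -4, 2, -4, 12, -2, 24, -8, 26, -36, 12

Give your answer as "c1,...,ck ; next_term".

  a_4 = 0·-4 + 2·2 + -1·-4 + -2·-2 = 12
  a_5 = 0·12 + 2·-4 + -1·2 + -2·-4 = -2
  a_6 = 0·-2 + 2·12 + -1·-4 + -2·2 = 24
  a_7 = 0·24 + 2·-2 + -1·12 + -2·-4 = -8
  a_8 = 0·-8 + 2·24 + -1·-2 + -2·12 = 26
  a_9 = 0·26 + 2·-8 + -1·24 + -2·-2 = -36
  a_10 = 0·-36 + 2·26 + -1·-8 + -2·24 = 12
  a_11 = 0·12 + 2·-36 + -1·26 + -2·-8 = -82

0,2,-1,-2 ; -82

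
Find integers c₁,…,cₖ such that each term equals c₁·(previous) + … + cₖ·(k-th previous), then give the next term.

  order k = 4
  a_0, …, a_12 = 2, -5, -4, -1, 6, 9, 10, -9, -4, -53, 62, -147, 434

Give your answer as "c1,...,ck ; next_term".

  a_4 = -1·-1 + 2·-4 + -3·-5 + -1·2 = 6
  a_5 = -1·6 + 2·-1 + -3·-4 + -1·-5 = 9
  a_6 = -1·9 + 2·6 + -3·-1 + -1·-4 = 10
  a_7 = -1·10 + 2·9 + -3·6 + -1·-1 = -9
  a_8 = -1·-9 + 2·10 + -3·9 + -1·6 = -4
  a_9 = -1·-4 + 2·-9 + -3·10 + -1·9 = -53
  a_10 = -1·-53 + 2·-4 + -3·-9 + -1·10 = 62
  a_11 = -1·62 + 2·-53 + -3·-4 + -1·-9 = -147
  a_12 = -1·-147 + 2·62 + -3·-53 + -1·-4 = 434
  a_13 = -1·434 + 2·-147 + -3·62 + -1·-53 = -861

-1,2,-3,-1 ; -861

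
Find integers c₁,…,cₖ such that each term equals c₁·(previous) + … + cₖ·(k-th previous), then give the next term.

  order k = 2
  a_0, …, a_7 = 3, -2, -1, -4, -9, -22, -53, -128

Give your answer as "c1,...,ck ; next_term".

  a_2 = 2·-2 + 1·3 = -1
  a_3 = 2·-1 + 1·-2 = -4
  a_4 = 2·-4 + 1·-1 = -9
  a_5 = 2·-9 + 1·-4 = -22
  a_6 = 2·-22 + 1·-9 = -53
  a_7 = 2·-53 + 1·-22 = -128
  a_8 = 2·-128 + 1·-53 = -309

2,1 ; -309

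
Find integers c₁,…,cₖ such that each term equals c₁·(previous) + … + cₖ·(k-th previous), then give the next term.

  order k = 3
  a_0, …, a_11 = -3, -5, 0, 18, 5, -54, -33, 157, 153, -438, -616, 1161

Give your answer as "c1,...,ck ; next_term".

0,-3,-1 ; 2286

  a_3 = 0·0 + -3·-5 + -1·-3 = 18
  a_4 = 0·18 + -3·0 + -1·-5 = 5
  a_5 = 0·5 + -3·18 + -1·0 = -54
  a_6 = 0·-54 + -3·5 + -1·18 = -33
  a_7 = 0·-33 + -3·-54 + -1·5 = 157
  a_8 = 0·157 + -3·-33 + -1·-54 = 153
  a_9 = 0·153 + -3·157 + -1·-33 = -438
  a_10 = 0·-438 + -3·153 + -1·157 = -616
  a_11 = 0·-616 + -3·-438 + -1·153 = 1161
  a_12 = 0·1161 + -3·-616 + -1·-438 = 2286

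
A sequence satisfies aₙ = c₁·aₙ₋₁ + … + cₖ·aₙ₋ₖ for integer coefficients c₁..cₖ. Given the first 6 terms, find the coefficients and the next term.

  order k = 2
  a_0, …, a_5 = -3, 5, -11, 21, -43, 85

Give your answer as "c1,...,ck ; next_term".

-1,2 ; -171

  a_2 = -1·5 + 2·-3 = -11
  a_3 = -1·-11 + 2·5 = 21
  a_4 = -1·21 + 2·-11 = -43
  a_5 = -1·-43 + 2·21 = 85
  a_6 = -1·85 + 2·-43 = -171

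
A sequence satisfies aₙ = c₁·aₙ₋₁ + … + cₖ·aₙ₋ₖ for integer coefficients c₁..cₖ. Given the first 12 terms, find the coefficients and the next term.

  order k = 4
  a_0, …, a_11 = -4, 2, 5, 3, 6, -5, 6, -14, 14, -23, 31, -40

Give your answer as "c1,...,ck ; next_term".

-1,1,0,-1 ; 57

  a_4 = -1·3 + 1·5 + 0·2 + -1·-4 = 6
  a_5 = -1·6 + 1·3 + 0·5 + -1·2 = -5
  a_6 = -1·-5 + 1·6 + 0·3 + -1·5 = 6
  a_7 = -1·6 + 1·-5 + 0·6 + -1·3 = -14
  a_8 = -1·-14 + 1·6 + 0·-5 + -1·6 = 14
  a_9 = -1·14 + 1·-14 + 0·6 + -1·-5 = -23
  a_10 = -1·-23 + 1·14 + 0·-14 + -1·6 = 31
  a_11 = -1·31 + 1·-23 + 0·14 + -1·-14 = -40
  a_12 = -1·-40 + 1·31 + 0·-23 + -1·14 = 57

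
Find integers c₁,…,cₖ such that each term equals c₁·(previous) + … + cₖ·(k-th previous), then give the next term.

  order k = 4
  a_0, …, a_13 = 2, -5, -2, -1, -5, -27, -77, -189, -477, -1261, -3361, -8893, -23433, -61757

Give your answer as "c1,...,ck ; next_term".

  a_4 = 3·-1 + -2·-2 + 2·-5 + 2·2 = -5
  a_5 = 3·-5 + -2·-1 + 2·-2 + 2·-5 = -27
  a_6 = 3·-27 + -2·-5 + 2·-1 + 2·-2 = -77
  a_7 = 3·-77 + -2·-27 + 2·-5 + 2·-1 = -189
  a_8 = 3·-189 + -2·-77 + 2·-27 + 2·-5 = -477
  a_9 = 3·-477 + -2·-189 + 2·-77 + 2·-27 = -1261
  a_10 = 3·-1261 + -2·-477 + 2·-189 + 2·-77 = -3361
  a_11 = 3·-3361 + -2·-1261 + 2·-477 + 2·-189 = -8893
  a_12 = 3·-8893 + -2·-3361 + 2·-1261 + 2·-477 = -23433
  a_13 = 3·-23433 + -2·-8893 + 2·-3361 + 2·-1261 = -61757
  a_14 = 3·-61757 + -2·-23433 + 2·-8893 + 2·-3361 = -162913

3,-2,2,2 ; -162913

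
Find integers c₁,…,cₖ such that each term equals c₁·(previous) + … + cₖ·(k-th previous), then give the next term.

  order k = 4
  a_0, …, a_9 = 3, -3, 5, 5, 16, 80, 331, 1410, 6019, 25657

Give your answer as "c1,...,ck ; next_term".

4,1,1,-2 ; 109395

  a_4 = 4·5 + 1·5 + 1·-3 + -2·3 = 16
  a_5 = 4·16 + 1·5 + 1·5 + -2·-3 = 80
  a_6 = 4·80 + 1·16 + 1·5 + -2·5 = 331
  a_7 = 4·331 + 1·80 + 1·16 + -2·5 = 1410
  a_8 = 4·1410 + 1·331 + 1·80 + -2·16 = 6019
  a_9 = 4·6019 + 1·1410 + 1·331 + -2·80 = 25657
  a_10 = 4·25657 + 1·6019 + 1·1410 + -2·331 = 109395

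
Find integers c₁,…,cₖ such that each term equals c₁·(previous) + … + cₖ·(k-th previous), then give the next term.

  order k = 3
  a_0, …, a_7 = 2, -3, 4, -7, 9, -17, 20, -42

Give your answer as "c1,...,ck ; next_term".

0,3,1 ; 43

  a_3 = 0·4 + 3·-3 + 1·2 = -7
  a_4 = 0·-7 + 3·4 + 1·-3 = 9
  a_5 = 0·9 + 3·-7 + 1·4 = -17
  a_6 = 0·-17 + 3·9 + 1·-7 = 20
  a_7 = 0·20 + 3·-17 + 1·9 = -42
  a_8 = 0·-42 + 3·20 + 1·-17 = 43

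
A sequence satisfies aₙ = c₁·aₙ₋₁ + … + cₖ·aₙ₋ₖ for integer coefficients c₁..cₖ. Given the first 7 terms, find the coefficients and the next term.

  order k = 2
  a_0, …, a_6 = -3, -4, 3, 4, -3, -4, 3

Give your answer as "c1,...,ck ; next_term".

  a_2 = 0·-4 + -1·-3 = 3
  a_3 = 0·3 + -1·-4 = 4
  a_4 = 0·4 + -1·3 = -3
  a_5 = 0·-3 + -1·4 = -4
  a_6 = 0·-4 + -1·-3 = 3
  a_7 = 0·3 + -1·-4 = 4

0,-1 ; 4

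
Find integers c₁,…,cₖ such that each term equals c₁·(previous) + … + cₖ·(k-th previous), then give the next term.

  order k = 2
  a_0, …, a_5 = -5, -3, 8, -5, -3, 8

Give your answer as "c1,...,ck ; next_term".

  a_2 = -1·-3 + -1·-5 = 8
  a_3 = -1·8 + -1·-3 = -5
  a_4 = -1·-5 + -1·8 = -3
  a_5 = -1·-3 + -1·-5 = 8
  a_6 = -1·8 + -1·-3 = -5

-1,-1 ; -5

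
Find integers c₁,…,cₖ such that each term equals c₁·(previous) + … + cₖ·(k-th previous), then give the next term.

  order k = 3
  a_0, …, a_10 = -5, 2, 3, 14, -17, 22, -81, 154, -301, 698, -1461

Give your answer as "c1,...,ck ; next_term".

  a_3 = -1·3 + 1·2 + -3·-5 = 14
  a_4 = -1·14 + 1·3 + -3·2 = -17
  a_5 = -1·-17 + 1·14 + -3·3 = 22
  a_6 = -1·22 + 1·-17 + -3·14 = -81
  a_7 = -1·-81 + 1·22 + -3·-17 = 154
  a_8 = -1·154 + 1·-81 + -3·22 = -301
  a_9 = -1·-301 + 1·154 + -3·-81 = 698
  a_10 = -1·698 + 1·-301 + -3·154 = -1461
  a_11 = -1·-1461 + 1·698 + -3·-301 = 3062

-1,1,-3 ; 3062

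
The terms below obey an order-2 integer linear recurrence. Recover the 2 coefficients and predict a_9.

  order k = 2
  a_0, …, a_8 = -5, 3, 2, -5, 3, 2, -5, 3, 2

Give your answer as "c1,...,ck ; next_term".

  a_2 = -1·3 + -1·-5 = 2
  a_3 = -1·2 + -1·3 = -5
  a_4 = -1·-5 + -1·2 = 3
  a_5 = -1·3 + -1·-5 = 2
  a_6 = -1·2 + -1·3 = -5
  a_7 = -1·-5 + -1·2 = 3
  a_8 = -1·3 + -1·-5 = 2
  a_9 = -1·2 + -1·3 = -5

-1,-1 ; -5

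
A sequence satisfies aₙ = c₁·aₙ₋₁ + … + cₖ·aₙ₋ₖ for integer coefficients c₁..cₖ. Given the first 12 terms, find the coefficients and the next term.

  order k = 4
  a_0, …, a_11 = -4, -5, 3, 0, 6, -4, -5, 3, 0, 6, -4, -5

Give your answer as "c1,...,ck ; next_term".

-1,-1,-1,-1 ; 3

  a_4 = -1·0 + -1·3 + -1·-5 + -1·-4 = 6
  a_5 = -1·6 + -1·0 + -1·3 + -1·-5 = -4
  a_6 = -1·-4 + -1·6 + -1·0 + -1·3 = -5
  a_7 = -1·-5 + -1·-4 + -1·6 + -1·0 = 3
  a_8 = -1·3 + -1·-5 + -1·-4 + -1·6 = 0
  a_9 = -1·0 + -1·3 + -1·-5 + -1·-4 = 6
  a_10 = -1·6 + -1·0 + -1·3 + -1·-5 = -4
  a_11 = -1·-4 + -1·6 + -1·0 + -1·3 = -5
  a_12 = -1·-5 + -1·-4 + -1·6 + -1·0 = 3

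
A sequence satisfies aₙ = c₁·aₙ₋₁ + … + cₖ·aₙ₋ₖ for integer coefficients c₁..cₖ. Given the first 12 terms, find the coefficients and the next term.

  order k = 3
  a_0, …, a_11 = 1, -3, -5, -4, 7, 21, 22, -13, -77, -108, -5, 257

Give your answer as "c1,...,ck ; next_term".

  a_3 = 1·-5 + -1·-3 + -2·1 = -4
  a_4 = 1·-4 + -1·-5 + -2·-3 = 7
  a_5 = 1·7 + -1·-4 + -2·-5 = 21
  a_6 = 1·21 + -1·7 + -2·-4 = 22
  a_7 = 1·22 + -1·21 + -2·7 = -13
  a_8 = 1·-13 + -1·22 + -2·21 = -77
  a_9 = 1·-77 + -1·-13 + -2·22 = -108
  a_10 = 1·-108 + -1·-77 + -2·-13 = -5
  a_11 = 1·-5 + -1·-108 + -2·-77 = 257
  a_12 = 1·257 + -1·-5 + -2·-108 = 478

1,-1,-2 ; 478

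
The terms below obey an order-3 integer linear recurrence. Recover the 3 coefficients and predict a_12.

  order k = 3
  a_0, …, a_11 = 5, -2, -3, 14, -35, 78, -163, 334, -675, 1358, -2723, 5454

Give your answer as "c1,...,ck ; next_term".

  a_3 = -2·-3 + 1·-2 + 2·5 = 14
  a_4 = -2·14 + 1·-3 + 2·-2 = -35
  a_5 = -2·-35 + 1·14 + 2·-3 = 78
  a_6 = -2·78 + 1·-35 + 2·14 = -163
  a_7 = -2·-163 + 1·78 + 2·-35 = 334
  a_8 = -2·334 + 1·-163 + 2·78 = -675
  a_9 = -2·-675 + 1·334 + 2·-163 = 1358
  a_10 = -2·1358 + 1·-675 + 2·334 = -2723
  a_11 = -2·-2723 + 1·1358 + 2·-675 = 5454
  a_12 = -2·5454 + 1·-2723 + 2·1358 = -10915

-2,1,2 ; -10915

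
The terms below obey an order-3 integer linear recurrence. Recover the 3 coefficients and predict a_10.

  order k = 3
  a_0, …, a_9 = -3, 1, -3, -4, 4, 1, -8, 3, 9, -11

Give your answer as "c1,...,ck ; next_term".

0,-1,1 ; -6

  a_3 = 0·-3 + -1·1 + 1·-3 = -4
  a_4 = 0·-4 + -1·-3 + 1·1 = 4
  a_5 = 0·4 + -1·-4 + 1·-3 = 1
  a_6 = 0·1 + -1·4 + 1·-4 = -8
  a_7 = 0·-8 + -1·1 + 1·4 = 3
  a_8 = 0·3 + -1·-8 + 1·1 = 9
  a_9 = 0·9 + -1·3 + 1·-8 = -11
  a_10 = 0·-11 + -1·9 + 1·3 = -6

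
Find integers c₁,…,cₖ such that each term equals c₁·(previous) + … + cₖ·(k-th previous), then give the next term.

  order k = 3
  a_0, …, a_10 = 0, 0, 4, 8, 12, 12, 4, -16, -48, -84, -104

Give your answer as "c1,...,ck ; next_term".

2,-1,-1 ; -76

  a_3 = 2·4 + -1·0 + -1·0 = 8
  a_4 = 2·8 + -1·4 + -1·0 = 12
  a_5 = 2·12 + -1·8 + -1·4 = 12
  a_6 = 2·12 + -1·12 + -1·8 = 4
  a_7 = 2·4 + -1·12 + -1·12 = -16
  a_8 = 2·-16 + -1·4 + -1·12 = -48
  a_9 = 2·-48 + -1·-16 + -1·4 = -84
  a_10 = 2·-84 + -1·-48 + -1·-16 = -104
  a_11 = 2·-104 + -1·-84 + -1·-48 = -76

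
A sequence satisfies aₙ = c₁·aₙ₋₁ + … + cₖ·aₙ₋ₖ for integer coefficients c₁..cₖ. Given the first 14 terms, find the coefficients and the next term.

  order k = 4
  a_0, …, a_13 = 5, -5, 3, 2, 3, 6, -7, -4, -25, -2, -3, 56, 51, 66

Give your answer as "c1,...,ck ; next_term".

0,1,-2,-2 ; -55

  a_4 = 0·2 + 1·3 + -2·-5 + -2·5 = 3
  a_5 = 0·3 + 1·2 + -2·3 + -2·-5 = 6
  a_6 = 0·6 + 1·3 + -2·2 + -2·3 = -7
  a_7 = 0·-7 + 1·6 + -2·3 + -2·2 = -4
  a_8 = 0·-4 + 1·-7 + -2·6 + -2·3 = -25
  a_9 = 0·-25 + 1·-4 + -2·-7 + -2·6 = -2
  a_10 = 0·-2 + 1·-25 + -2·-4 + -2·-7 = -3
  a_11 = 0·-3 + 1·-2 + -2·-25 + -2·-4 = 56
  a_12 = 0·56 + 1·-3 + -2·-2 + -2·-25 = 51
  a_13 = 0·51 + 1·56 + -2·-3 + -2·-2 = 66
  a_14 = 0·66 + 1·51 + -2·56 + -2·-3 = -55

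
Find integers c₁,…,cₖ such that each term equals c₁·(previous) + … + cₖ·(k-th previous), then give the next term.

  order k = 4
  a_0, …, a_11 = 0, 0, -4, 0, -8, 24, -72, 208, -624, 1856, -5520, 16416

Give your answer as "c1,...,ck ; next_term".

  a_4 = -2·0 + 2·-4 + -2·0 + 2·0 = -8
  a_5 = -2·-8 + 2·0 + -2·-4 + 2·0 = 24
  a_6 = -2·24 + 2·-8 + -2·0 + 2·-4 = -72
  a_7 = -2·-72 + 2·24 + -2·-8 + 2·0 = 208
  a_8 = -2·208 + 2·-72 + -2·24 + 2·-8 = -624
  a_9 = -2·-624 + 2·208 + -2·-72 + 2·24 = 1856
  a_10 = -2·1856 + 2·-624 + -2·208 + 2·-72 = -5520
  a_11 = -2·-5520 + 2·1856 + -2·-624 + 2·208 = 16416
  a_12 = -2·16416 + 2·-5520 + -2·1856 + 2·-624 = -48832

-2,2,-2,2 ; -48832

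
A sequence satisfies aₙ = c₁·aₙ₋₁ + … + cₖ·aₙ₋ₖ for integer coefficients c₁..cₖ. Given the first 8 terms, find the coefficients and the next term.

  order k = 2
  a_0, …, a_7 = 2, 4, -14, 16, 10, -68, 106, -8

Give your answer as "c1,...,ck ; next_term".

-2,-3 ; -302

  a_2 = -2·4 + -3·2 = -14
  a_3 = -2·-14 + -3·4 = 16
  a_4 = -2·16 + -3·-14 = 10
  a_5 = -2·10 + -3·16 = -68
  a_6 = -2·-68 + -3·10 = 106
  a_7 = -2·106 + -3·-68 = -8
  a_8 = -2·-8 + -3·106 = -302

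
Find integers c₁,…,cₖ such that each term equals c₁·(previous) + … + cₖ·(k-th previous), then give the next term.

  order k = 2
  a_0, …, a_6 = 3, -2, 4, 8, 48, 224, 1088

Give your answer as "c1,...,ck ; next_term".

  a_2 = 4·-2 + 4·3 = 4
  a_3 = 4·4 + 4·-2 = 8
  a_4 = 4·8 + 4·4 = 48
  a_5 = 4·48 + 4·8 = 224
  a_6 = 4·224 + 4·48 = 1088
  a_7 = 4·1088 + 4·224 = 5248

4,4 ; 5248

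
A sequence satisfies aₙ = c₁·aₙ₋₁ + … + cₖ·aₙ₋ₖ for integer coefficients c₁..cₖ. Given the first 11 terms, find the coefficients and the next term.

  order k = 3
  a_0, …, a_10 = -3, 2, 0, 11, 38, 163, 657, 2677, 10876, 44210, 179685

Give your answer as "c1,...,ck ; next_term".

4,1,-3 ; 730322

  a_3 = 4·0 + 1·2 + -3·-3 = 11
  a_4 = 4·11 + 1·0 + -3·2 = 38
  a_5 = 4·38 + 1·11 + -3·0 = 163
  a_6 = 4·163 + 1·38 + -3·11 = 657
  a_7 = 4·657 + 1·163 + -3·38 = 2677
  a_8 = 4·2677 + 1·657 + -3·163 = 10876
  a_9 = 4·10876 + 1·2677 + -3·657 = 44210
  a_10 = 4·44210 + 1·10876 + -3·2677 = 179685
  a_11 = 4·179685 + 1·44210 + -3·10876 = 730322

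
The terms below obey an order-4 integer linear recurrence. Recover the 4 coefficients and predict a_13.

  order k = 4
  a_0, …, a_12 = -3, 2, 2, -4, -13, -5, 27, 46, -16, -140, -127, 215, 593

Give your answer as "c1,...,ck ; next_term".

1,-2,-1,1 ; 150

  a_4 = 1·-4 + -2·2 + -1·2 + 1·-3 = -13
  a_5 = 1·-13 + -2·-4 + -1·2 + 1·2 = -5
  a_6 = 1·-5 + -2·-13 + -1·-4 + 1·2 = 27
  a_7 = 1·27 + -2·-5 + -1·-13 + 1·-4 = 46
  a_8 = 1·46 + -2·27 + -1·-5 + 1·-13 = -16
  a_9 = 1·-16 + -2·46 + -1·27 + 1·-5 = -140
  a_10 = 1·-140 + -2·-16 + -1·46 + 1·27 = -127
  a_11 = 1·-127 + -2·-140 + -1·-16 + 1·46 = 215
  a_12 = 1·215 + -2·-127 + -1·-140 + 1·-16 = 593
  a_13 = 1·593 + -2·215 + -1·-127 + 1·-140 = 150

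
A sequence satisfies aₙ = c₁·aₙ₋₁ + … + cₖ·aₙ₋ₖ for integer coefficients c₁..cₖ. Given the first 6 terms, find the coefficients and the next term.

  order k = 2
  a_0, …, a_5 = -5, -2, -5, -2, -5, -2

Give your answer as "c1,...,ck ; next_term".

  a_2 = 0·-2 + 1·-5 = -5
  a_3 = 0·-5 + 1·-2 = -2
  a_4 = 0·-2 + 1·-5 = -5
  a_5 = 0·-5 + 1·-2 = -2
  a_6 = 0·-2 + 1·-5 = -5

0,1 ; -5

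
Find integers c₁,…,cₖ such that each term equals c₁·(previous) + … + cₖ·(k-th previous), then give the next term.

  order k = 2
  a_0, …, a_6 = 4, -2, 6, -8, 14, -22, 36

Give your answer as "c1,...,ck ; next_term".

-1,1 ; -58

  a_2 = -1·-2 + 1·4 = 6
  a_3 = -1·6 + 1·-2 = -8
  a_4 = -1·-8 + 1·6 = 14
  a_5 = -1·14 + 1·-8 = -22
  a_6 = -1·-22 + 1·14 = 36
  a_7 = -1·36 + 1·-22 = -58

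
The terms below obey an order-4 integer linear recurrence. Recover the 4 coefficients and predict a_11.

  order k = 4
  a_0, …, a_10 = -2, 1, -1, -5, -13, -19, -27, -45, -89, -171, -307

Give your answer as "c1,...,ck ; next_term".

  a_4 = 2·-5 + -1·-1 + 0·1 + 2·-2 = -13
  a_5 = 2·-13 + -1·-5 + 0·-1 + 2·1 = -19
  a_6 = 2·-19 + -1·-13 + 0·-5 + 2·-1 = -27
  a_7 = 2·-27 + -1·-19 + 0·-13 + 2·-5 = -45
  a_8 = 2·-45 + -1·-27 + 0·-19 + 2·-13 = -89
  a_9 = 2·-89 + -1·-45 + 0·-27 + 2·-19 = -171
  a_10 = 2·-171 + -1·-89 + 0·-45 + 2·-27 = -307
  a_11 = 2·-307 + -1·-171 + 0·-89 + 2·-45 = -533

2,-1,0,2 ; -533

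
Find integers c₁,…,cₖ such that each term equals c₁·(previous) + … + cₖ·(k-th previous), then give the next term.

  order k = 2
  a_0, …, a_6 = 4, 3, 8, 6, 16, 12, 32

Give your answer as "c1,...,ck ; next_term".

  a_2 = 0·3 + 2·4 = 8
  a_3 = 0·8 + 2·3 = 6
  a_4 = 0·6 + 2·8 = 16
  a_5 = 0·16 + 2·6 = 12
  a_6 = 0·12 + 2·16 = 32
  a_7 = 0·32 + 2·12 = 24

0,2 ; 24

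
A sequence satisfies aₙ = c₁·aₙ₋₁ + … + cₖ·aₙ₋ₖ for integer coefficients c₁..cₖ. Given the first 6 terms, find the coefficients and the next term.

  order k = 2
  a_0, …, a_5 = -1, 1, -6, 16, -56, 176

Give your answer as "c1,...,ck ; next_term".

-2,4 ; -576

  a_2 = -2·1 + 4·-1 = -6
  a_3 = -2·-6 + 4·1 = 16
  a_4 = -2·16 + 4·-6 = -56
  a_5 = -2·-56 + 4·16 = 176
  a_6 = -2·176 + 4·-56 = -576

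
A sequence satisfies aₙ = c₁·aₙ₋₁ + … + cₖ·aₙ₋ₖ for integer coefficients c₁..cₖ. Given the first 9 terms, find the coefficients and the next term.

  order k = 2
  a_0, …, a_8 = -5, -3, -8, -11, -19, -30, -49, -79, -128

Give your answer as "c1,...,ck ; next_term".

  a_2 = 1·-3 + 1·-5 = -8
  a_3 = 1·-8 + 1·-3 = -11
  a_4 = 1·-11 + 1·-8 = -19
  a_5 = 1·-19 + 1·-11 = -30
  a_6 = 1·-30 + 1·-19 = -49
  a_7 = 1·-49 + 1·-30 = -79
  a_8 = 1·-79 + 1·-49 = -128
  a_9 = 1·-128 + 1·-79 = -207

1,1 ; -207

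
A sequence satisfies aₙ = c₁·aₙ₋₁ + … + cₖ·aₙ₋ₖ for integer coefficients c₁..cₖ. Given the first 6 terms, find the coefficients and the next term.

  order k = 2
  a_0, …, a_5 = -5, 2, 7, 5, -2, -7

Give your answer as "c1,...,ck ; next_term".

1,-1 ; -5

  a_2 = 1·2 + -1·-5 = 7
  a_3 = 1·7 + -1·2 = 5
  a_4 = 1·5 + -1·7 = -2
  a_5 = 1·-2 + -1·5 = -7
  a_6 = 1·-7 + -1·-2 = -5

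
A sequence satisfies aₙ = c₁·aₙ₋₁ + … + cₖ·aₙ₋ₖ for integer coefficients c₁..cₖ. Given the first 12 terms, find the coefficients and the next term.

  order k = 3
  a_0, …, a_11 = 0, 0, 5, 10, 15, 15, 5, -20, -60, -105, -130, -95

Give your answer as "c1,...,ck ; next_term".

  a_3 = 2·5 + -1·0 + -1·0 = 10
  a_4 = 2·10 + -1·5 + -1·0 = 15
  a_5 = 2·15 + -1·10 + -1·5 = 15
  a_6 = 2·15 + -1·15 + -1·10 = 5
  a_7 = 2·5 + -1·15 + -1·15 = -20
  a_8 = 2·-20 + -1·5 + -1·15 = -60
  a_9 = 2·-60 + -1·-20 + -1·5 = -105
  a_10 = 2·-105 + -1·-60 + -1·-20 = -130
  a_11 = 2·-130 + -1·-105 + -1·-60 = -95
  a_12 = 2·-95 + -1·-130 + -1·-105 = 45

2,-1,-1 ; 45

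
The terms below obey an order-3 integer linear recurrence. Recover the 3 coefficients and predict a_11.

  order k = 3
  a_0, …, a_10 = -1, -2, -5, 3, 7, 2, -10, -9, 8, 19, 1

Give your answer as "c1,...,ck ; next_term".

0,-1,-1 ; -27

  a_3 = 0·-5 + -1·-2 + -1·-1 = 3
  a_4 = 0·3 + -1·-5 + -1·-2 = 7
  a_5 = 0·7 + -1·3 + -1·-5 = 2
  a_6 = 0·2 + -1·7 + -1·3 = -10
  a_7 = 0·-10 + -1·2 + -1·7 = -9
  a_8 = 0·-9 + -1·-10 + -1·2 = 8
  a_9 = 0·8 + -1·-9 + -1·-10 = 19
  a_10 = 0·19 + -1·8 + -1·-9 = 1
  a_11 = 0·1 + -1·19 + -1·8 = -27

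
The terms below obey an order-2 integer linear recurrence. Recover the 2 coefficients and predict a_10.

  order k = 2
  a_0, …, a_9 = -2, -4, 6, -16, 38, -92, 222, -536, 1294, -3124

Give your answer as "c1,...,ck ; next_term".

-2,1 ; 7542

  a_2 = -2·-4 + 1·-2 = 6
  a_3 = -2·6 + 1·-4 = -16
  a_4 = -2·-16 + 1·6 = 38
  a_5 = -2·38 + 1·-16 = -92
  a_6 = -2·-92 + 1·38 = 222
  a_7 = -2·222 + 1·-92 = -536
  a_8 = -2·-536 + 1·222 = 1294
  a_9 = -2·1294 + 1·-536 = -3124
  a_10 = -2·-3124 + 1·1294 = 7542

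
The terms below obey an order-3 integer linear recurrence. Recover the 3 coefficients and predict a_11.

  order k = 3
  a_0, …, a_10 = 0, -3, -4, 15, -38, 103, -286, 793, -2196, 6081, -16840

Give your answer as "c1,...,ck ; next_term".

-3,-1,-1 ; 46635

  a_3 = -3·-4 + -1·-3 + -1·0 = 15
  a_4 = -3·15 + -1·-4 + -1·-3 = -38
  a_5 = -3·-38 + -1·15 + -1·-4 = 103
  a_6 = -3·103 + -1·-38 + -1·15 = -286
  a_7 = -3·-286 + -1·103 + -1·-38 = 793
  a_8 = -3·793 + -1·-286 + -1·103 = -2196
  a_9 = -3·-2196 + -1·793 + -1·-286 = 6081
  a_10 = -3·6081 + -1·-2196 + -1·793 = -16840
  a_11 = -3·-16840 + -1·6081 + -1·-2196 = 46635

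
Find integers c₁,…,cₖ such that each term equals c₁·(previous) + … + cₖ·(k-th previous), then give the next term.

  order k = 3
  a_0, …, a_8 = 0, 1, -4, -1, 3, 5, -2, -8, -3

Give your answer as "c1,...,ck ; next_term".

  a_3 = 0·-4 + -1·1 + -1·0 = -1
  a_4 = 0·-1 + -1·-4 + -1·1 = 3
  a_5 = 0·3 + -1·-1 + -1·-4 = 5
  a_6 = 0·5 + -1·3 + -1·-1 = -2
  a_7 = 0·-2 + -1·5 + -1·3 = -8
  a_8 = 0·-8 + -1·-2 + -1·5 = -3
  a_9 = 0·-3 + -1·-8 + -1·-2 = 10

0,-1,-1 ; 10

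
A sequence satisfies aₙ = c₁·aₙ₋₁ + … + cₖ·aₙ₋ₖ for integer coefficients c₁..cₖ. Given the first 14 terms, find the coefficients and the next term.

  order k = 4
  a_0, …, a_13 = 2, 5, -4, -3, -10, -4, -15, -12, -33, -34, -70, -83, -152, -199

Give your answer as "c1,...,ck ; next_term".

1,1,-1,1 ; -338

  a_4 = 1·-3 + 1·-4 + -1·5 + 1·2 = -10
  a_5 = 1·-10 + 1·-3 + -1·-4 + 1·5 = -4
  a_6 = 1·-4 + 1·-10 + -1·-3 + 1·-4 = -15
  a_7 = 1·-15 + 1·-4 + -1·-10 + 1·-3 = -12
  a_8 = 1·-12 + 1·-15 + -1·-4 + 1·-10 = -33
  a_9 = 1·-33 + 1·-12 + -1·-15 + 1·-4 = -34
  a_10 = 1·-34 + 1·-33 + -1·-12 + 1·-15 = -70
  a_11 = 1·-70 + 1·-34 + -1·-33 + 1·-12 = -83
  a_12 = 1·-83 + 1·-70 + -1·-34 + 1·-33 = -152
  a_13 = 1·-152 + 1·-83 + -1·-70 + 1·-34 = -199
  a_14 = 1·-199 + 1·-152 + -1·-83 + 1·-70 = -338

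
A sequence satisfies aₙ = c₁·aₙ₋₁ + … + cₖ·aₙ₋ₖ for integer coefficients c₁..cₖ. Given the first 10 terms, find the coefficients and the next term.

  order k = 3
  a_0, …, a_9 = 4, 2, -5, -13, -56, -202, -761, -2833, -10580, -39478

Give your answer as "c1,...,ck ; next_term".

3,3,-1 ; -147341

  a_3 = 3·-5 + 3·2 + -1·4 = -13
  a_4 = 3·-13 + 3·-5 + -1·2 = -56
  a_5 = 3·-56 + 3·-13 + -1·-5 = -202
  a_6 = 3·-202 + 3·-56 + -1·-13 = -761
  a_7 = 3·-761 + 3·-202 + -1·-56 = -2833
  a_8 = 3·-2833 + 3·-761 + -1·-202 = -10580
  a_9 = 3·-10580 + 3·-2833 + -1·-761 = -39478
  a_10 = 3·-39478 + 3·-10580 + -1·-2833 = -147341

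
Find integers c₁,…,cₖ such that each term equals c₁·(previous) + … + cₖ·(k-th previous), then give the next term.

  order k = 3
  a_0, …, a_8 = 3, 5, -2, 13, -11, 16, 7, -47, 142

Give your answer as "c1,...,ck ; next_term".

  a_3 = -2·-2 + 0·5 + 3·3 = 13
  a_4 = -2·13 + 0·-2 + 3·5 = -11
  a_5 = -2·-11 + 0·13 + 3·-2 = 16
  a_6 = -2·16 + 0·-11 + 3·13 = 7
  a_7 = -2·7 + 0·16 + 3·-11 = -47
  a_8 = -2·-47 + 0·7 + 3·16 = 142
  a_9 = -2·142 + 0·-47 + 3·7 = -263

-2,0,3 ; -263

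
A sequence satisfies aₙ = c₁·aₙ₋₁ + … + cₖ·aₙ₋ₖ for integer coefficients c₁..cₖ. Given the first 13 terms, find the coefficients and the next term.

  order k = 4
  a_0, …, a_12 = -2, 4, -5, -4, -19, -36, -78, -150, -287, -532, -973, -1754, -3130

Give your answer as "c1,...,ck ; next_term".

  a_4 = 2·-4 + 1·-5 + -2·4 + -1·-2 = -19
  a_5 = 2·-19 + 1·-4 + -2·-5 + -1·4 = -36
  a_6 = 2·-36 + 1·-19 + -2·-4 + -1·-5 = -78
  a_7 = 2·-78 + 1·-36 + -2·-19 + -1·-4 = -150
  a_8 = 2·-150 + 1·-78 + -2·-36 + -1·-19 = -287
  a_9 = 2·-287 + 1·-150 + -2·-78 + -1·-36 = -532
  a_10 = 2·-532 + 1·-287 + -2·-150 + -1·-78 = -973
  a_11 = 2·-973 + 1·-532 + -2·-287 + -1·-150 = -1754
  a_12 = 2·-1754 + 1·-973 + -2·-532 + -1·-287 = -3130
  a_13 = 2·-3130 + 1·-1754 + -2·-973 + -1·-532 = -5536

2,1,-2,-1 ; -5536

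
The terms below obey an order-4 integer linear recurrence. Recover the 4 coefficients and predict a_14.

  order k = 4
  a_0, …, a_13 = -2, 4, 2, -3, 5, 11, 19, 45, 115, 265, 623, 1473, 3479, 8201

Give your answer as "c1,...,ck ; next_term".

  a_4 = 1·-3 + 2·2 + 2·4 + 2·-2 = 5
  a_5 = 1·5 + 2·-3 + 2·2 + 2·4 = 11
  a_6 = 1·11 + 2·5 + 2·-3 + 2·2 = 19
  a_7 = 1·19 + 2·11 + 2·5 + 2·-3 = 45
  a_8 = 1·45 + 2·19 + 2·11 + 2·5 = 115
  a_9 = 1·115 + 2·45 + 2·19 + 2·11 = 265
  a_10 = 1·265 + 2·115 + 2·45 + 2·19 = 623
  a_11 = 1·623 + 2·265 + 2·115 + 2·45 = 1473
  a_12 = 1·1473 + 2·623 + 2·265 + 2·115 = 3479
  a_13 = 1·3479 + 2·1473 + 2·623 + 2·265 = 8201
  a_14 = 1·8201 + 2·3479 + 2·1473 + 2·623 = 19351

1,2,2,2 ; 19351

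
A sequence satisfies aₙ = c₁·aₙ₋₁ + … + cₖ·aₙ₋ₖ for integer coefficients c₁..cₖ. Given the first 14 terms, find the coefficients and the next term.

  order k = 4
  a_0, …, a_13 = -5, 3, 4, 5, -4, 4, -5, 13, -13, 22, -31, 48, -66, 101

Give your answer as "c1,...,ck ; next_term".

0,1,-1,1 ; -145

  a_4 = 0·5 + 1·4 + -1·3 + 1·-5 = -4
  a_5 = 0·-4 + 1·5 + -1·4 + 1·3 = 4
  a_6 = 0·4 + 1·-4 + -1·5 + 1·4 = -5
  a_7 = 0·-5 + 1·4 + -1·-4 + 1·5 = 13
  a_8 = 0·13 + 1·-5 + -1·4 + 1·-4 = -13
  a_9 = 0·-13 + 1·13 + -1·-5 + 1·4 = 22
  a_10 = 0·22 + 1·-13 + -1·13 + 1·-5 = -31
  a_11 = 0·-31 + 1·22 + -1·-13 + 1·13 = 48
  a_12 = 0·48 + 1·-31 + -1·22 + 1·-13 = -66
  a_13 = 0·-66 + 1·48 + -1·-31 + 1·22 = 101
  a_14 = 0·101 + 1·-66 + -1·48 + 1·-31 = -145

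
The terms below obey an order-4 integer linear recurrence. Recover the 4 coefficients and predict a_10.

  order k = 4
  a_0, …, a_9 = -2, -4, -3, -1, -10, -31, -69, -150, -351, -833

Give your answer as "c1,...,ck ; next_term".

  a_4 = 2·-1 + 0·-3 + 1·-4 + 2·-2 = -10
  a_5 = 2·-10 + 0·-1 + 1·-3 + 2·-4 = -31
  a_6 = 2·-31 + 0·-10 + 1·-1 + 2·-3 = -69
  a_7 = 2·-69 + 0·-31 + 1·-10 + 2·-1 = -150
  a_8 = 2·-150 + 0·-69 + 1·-31 + 2·-10 = -351
  a_9 = 2·-351 + 0·-150 + 1·-69 + 2·-31 = -833
  a_10 = 2·-833 + 0·-351 + 1·-150 + 2·-69 = -1954

2,0,1,2 ; -1954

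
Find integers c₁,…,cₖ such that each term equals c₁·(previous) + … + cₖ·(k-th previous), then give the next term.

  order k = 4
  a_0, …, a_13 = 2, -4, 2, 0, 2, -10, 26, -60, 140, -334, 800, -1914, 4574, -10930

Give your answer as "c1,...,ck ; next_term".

-2,1,1,2 ; 26120

  a_4 = -2·0 + 1·2 + 1·-4 + 2·2 = 2
  a_5 = -2·2 + 1·0 + 1·2 + 2·-4 = -10
  a_6 = -2·-10 + 1·2 + 1·0 + 2·2 = 26
  a_7 = -2·26 + 1·-10 + 1·2 + 2·0 = -60
  a_8 = -2·-60 + 1·26 + 1·-10 + 2·2 = 140
  a_9 = -2·140 + 1·-60 + 1·26 + 2·-10 = -334
  a_10 = -2·-334 + 1·140 + 1·-60 + 2·26 = 800
  a_11 = -2·800 + 1·-334 + 1·140 + 2·-60 = -1914
  a_12 = -2·-1914 + 1·800 + 1·-334 + 2·140 = 4574
  a_13 = -2·4574 + 1·-1914 + 1·800 + 2·-334 = -10930
  a_14 = -2·-10930 + 1·4574 + 1·-1914 + 2·800 = 26120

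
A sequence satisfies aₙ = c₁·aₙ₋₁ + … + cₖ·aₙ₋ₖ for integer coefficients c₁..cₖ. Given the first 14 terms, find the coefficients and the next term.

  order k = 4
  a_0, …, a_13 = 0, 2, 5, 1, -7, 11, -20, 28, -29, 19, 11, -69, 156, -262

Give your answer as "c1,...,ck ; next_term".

-2,-1,0,-1 ; 357

  a_4 = -2·1 + -1·5 + 0·2 + -1·0 = -7
  a_5 = -2·-7 + -1·1 + 0·5 + -1·2 = 11
  a_6 = -2·11 + -1·-7 + 0·1 + -1·5 = -20
  a_7 = -2·-20 + -1·11 + 0·-7 + -1·1 = 28
  a_8 = -2·28 + -1·-20 + 0·11 + -1·-7 = -29
  a_9 = -2·-29 + -1·28 + 0·-20 + -1·11 = 19
  a_10 = -2·19 + -1·-29 + 0·28 + -1·-20 = 11
  a_11 = -2·11 + -1·19 + 0·-29 + -1·28 = -69
  a_12 = -2·-69 + -1·11 + 0·19 + -1·-29 = 156
  a_13 = -2·156 + -1·-69 + 0·11 + -1·19 = -262
  a_14 = -2·-262 + -1·156 + 0·-69 + -1·11 = 357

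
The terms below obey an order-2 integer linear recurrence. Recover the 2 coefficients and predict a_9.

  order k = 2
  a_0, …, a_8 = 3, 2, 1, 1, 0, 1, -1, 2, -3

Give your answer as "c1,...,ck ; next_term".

-1,1 ; 5

  a_2 = -1·2 + 1·3 = 1
  a_3 = -1·1 + 1·2 = 1
  a_4 = -1·1 + 1·1 = 0
  a_5 = -1·0 + 1·1 = 1
  a_6 = -1·1 + 1·0 = -1
  a_7 = -1·-1 + 1·1 = 2
  a_8 = -1·2 + 1·-1 = -3
  a_9 = -1·-3 + 1·2 = 5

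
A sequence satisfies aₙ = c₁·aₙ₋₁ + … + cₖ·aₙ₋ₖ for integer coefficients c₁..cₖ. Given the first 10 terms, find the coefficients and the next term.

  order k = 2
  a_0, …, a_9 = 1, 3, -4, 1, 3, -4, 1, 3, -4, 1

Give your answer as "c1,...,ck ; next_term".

-1,-1 ; 3

  a_2 = -1·3 + -1·1 = -4
  a_3 = -1·-4 + -1·3 = 1
  a_4 = -1·1 + -1·-4 = 3
  a_5 = -1·3 + -1·1 = -4
  a_6 = -1·-4 + -1·3 = 1
  a_7 = -1·1 + -1·-4 = 3
  a_8 = -1·3 + -1·1 = -4
  a_9 = -1·-4 + -1·3 = 1
  a_10 = -1·1 + -1·-4 = 3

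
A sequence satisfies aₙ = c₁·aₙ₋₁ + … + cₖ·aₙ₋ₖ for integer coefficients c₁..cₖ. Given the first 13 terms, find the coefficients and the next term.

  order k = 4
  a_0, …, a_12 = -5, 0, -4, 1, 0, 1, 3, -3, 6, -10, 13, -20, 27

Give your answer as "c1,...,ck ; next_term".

  a_4 = -1·1 + 1·-4 + 0·0 + -1·-5 = 0
  a_5 = -1·0 + 1·1 + 0·-4 + -1·0 = 1
  a_6 = -1·1 + 1·0 + 0·1 + -1·-4 = 3
  a_7 = -1·3 + 1·1 + 0·0 + -1·1 = -3
  a_8 = -1·-3 + 1·3 + 0·1 + -1·0 = 6
  a_9 = -1·6 + 1·-3 + 0·3 + -1·1 = -10
  a_10 = -1·-10 + 1·6 + 0·-3 + -1·3 = 13
  a_11 = -1·13 + 1·-10 + 0·6 + -1·-3 = -20
  a_12 = -1·-20 + 1·13 + 0·-10 + -1·6 = 27
  a_13 = -1·27 + 1·-20 + 0·13 + -1·-10 = -37

-1,1,0,-1 ; -37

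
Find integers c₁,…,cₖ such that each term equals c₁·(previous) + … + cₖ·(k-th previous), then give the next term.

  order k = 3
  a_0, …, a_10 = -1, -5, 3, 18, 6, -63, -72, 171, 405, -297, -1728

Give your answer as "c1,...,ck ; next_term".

  a_3 = 0·3 + -3·-5 + -3·-1 = 18
  a_4 = 0·18 + -3·3 + -3·-5 = 6
  a_5 = 0·6 + -3·18 + -3·3 = -63
  a_6 = 0·-63 + -3·6 + -3·18 = -72
  a_7 = 0·-72 + -3·-63 + -3·6 = 171
  a_8 = 0·171 + -3·-72 + -3·-63 = 405
  a_9 = 0·405 + -3·171 + -3·-72 = -297
  a_10 = 0·-297 + -3·405 + -3·171 = -1728
  a_11 = 0·-1728 + -3·-297 + -3·405 = -324

0,-3,-3 ; -324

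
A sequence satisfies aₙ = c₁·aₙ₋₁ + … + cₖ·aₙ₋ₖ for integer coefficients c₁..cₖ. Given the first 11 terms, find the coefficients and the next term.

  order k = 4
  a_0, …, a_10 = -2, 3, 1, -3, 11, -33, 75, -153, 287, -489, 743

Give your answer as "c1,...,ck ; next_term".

  a_4 = -3·-3 + -2·1 + 0·3 + -2·-2 = 11
  a_5 = -3·11 + -2·-3 + 0·1 + -2·3 = -33
  a_6 = -3·-33 + -2·11 + 0·-3 + -2·1 = 75
  a_7 = -3·75 + -2·-33 + 0·11 + -2·-3 = -153
  a_8 = -3·-153 + -2·75 + 0·-33 + -2·11 = 287
  a_9 = -3·287 + -2·-153 + 0·75 + -2·-33 = -489
  a_10 = -3·-489 + -2·287 + 0·-153 + -2·75 = 743
  a_11 = -3·743 + -2·-489 + 0·287 + -2·-153 = -945

-3,-2,0,-2 ; -945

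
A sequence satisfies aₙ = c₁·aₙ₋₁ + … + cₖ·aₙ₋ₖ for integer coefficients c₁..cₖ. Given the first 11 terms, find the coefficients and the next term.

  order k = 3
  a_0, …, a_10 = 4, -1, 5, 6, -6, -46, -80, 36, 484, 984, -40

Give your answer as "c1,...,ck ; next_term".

2,-4,-2 ; -4984

  a_3 = 2·5 + -4·-1 + -2·4 = 6
  a_4 = 2·6 + -4·5 + -2·-1 = -6
  a_5 = 2·-6 + -4·6 + -2·5 = -46
  a_6 = 2·-46 + -4·-6 + -2·6 = -80
  a_7 = 2·-80 + -4·-46 + -2·-6 = 36
  a_8 = 2·36 + -4·-80 + -2·-46 = 484
  a_9 = 2·484 + -4·36 + -2·-80 = 984
  a_10 = 2·984 + -4·484 + -2·36 = -40
  a_11 = 2·-40 + -4·984 + -2·484 = -4984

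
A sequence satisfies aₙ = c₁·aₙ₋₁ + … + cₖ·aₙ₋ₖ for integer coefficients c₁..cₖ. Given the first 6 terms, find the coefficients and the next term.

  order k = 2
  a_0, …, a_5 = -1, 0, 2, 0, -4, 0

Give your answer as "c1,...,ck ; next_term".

  a_2 = 0·0 + -2·-1 = 2
  a_3 = 0·2 + -2·0 = 0
  a_4 = 0·0 + -2·2 = -4
  a_5 = 0·-4 + -2·0 = 0
  a_6 = 0·0 + -2·-4 = 8

0,-2 ; 8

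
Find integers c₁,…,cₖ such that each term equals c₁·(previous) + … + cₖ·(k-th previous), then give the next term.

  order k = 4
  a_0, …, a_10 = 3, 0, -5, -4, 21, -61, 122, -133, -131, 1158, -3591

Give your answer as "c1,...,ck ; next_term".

-3,-3,2,-2 ; 7303

  a_4 = -3·-4 + -3·-5 + 2·0 + -2·3 = 21
  a_5 = -3·21 + -3·-4 + 2·-5 + -2·0 = -61
  a_6 = -3·-61 + -3·21 + 2·-4 + -2·-5 = 122
  a_7 = -3·122 + -3·-61 + 2·21 + -2·-4 = -133
  a_8 = -3·-133 + -3·122 + 2·-61 + -2·21 = -131
  a_9 = -3·-131 + -3·-133 + 2·122 + -2·-61 = 1158
  a_10 = -3·1158 + -3·-131 + 2·-133 + -2·122 = -3591
  a_11 = -3·-3591 + -3·1158 + 2·-131 + -2·-133 = 7303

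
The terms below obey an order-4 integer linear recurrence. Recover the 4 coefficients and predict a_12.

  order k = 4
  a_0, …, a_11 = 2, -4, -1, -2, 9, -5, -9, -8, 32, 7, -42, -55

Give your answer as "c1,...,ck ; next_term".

  a_4 = 0·-2 + -1·-1 + -1·-4 + 2·2 = 9
  a_5 = 0·9 + -1·-2 + -1·-1 + 2·-4 = -5
  a_6 = 0·-5 + -1·9 + -1·-2 + 2·-1 = -9
  a_7 = 0·-9 + -1·-5 + -1·9 + 2·-2 = -8
  a_8 = 0·-8 + -1·-9 + -1·-5 + 2·9 = 32
  a_9 = 0·32 + -1·-8 + -1·-9 + 2·-5 = 7
  a_10 = 0·7 + -1·32 + -1·-8 + 2·-9 = -42
  a_11 = 0·-42 + -1·7 + -1·32 + 2·-8 = -55
  a_12 = 0·-55 + -1·-42 + -1·7 + 2·32 = 99

0,-1,-1,2 ; 99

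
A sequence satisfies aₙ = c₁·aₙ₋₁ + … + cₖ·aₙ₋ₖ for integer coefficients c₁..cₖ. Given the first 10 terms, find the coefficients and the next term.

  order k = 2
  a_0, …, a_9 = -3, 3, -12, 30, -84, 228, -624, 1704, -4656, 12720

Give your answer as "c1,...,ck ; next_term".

-2,2 ; -34752

  a_2 = -2·3 + 2·-3 = -12
  a_3 = -2·-12 + 2·3 = 30
  a_4 = -2·30 + 2·-12 = -84
  a_5 = -2·-84 + 2·30 = 228
  a_6 = -2·228 + 2·-84 = -624
  a_7 = -2·-624 + 2·228 = 1704
  a_8 = -2·1704 + 2·-624 = -4656
  a_9 = -2·-4656 + 2·1704 = 12720
  a_10 = -2·12720 + 2·-4656 = -34752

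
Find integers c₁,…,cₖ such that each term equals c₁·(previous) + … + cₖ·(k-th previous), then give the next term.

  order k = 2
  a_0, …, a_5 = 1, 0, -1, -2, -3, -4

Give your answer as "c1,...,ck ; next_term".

2,-1 ; -5

  a_2 = 2·0 + -1·1 = -1
  a_3 = 2·-1 + -1·0 = -2
  a_4 = 2·-2 + -1·-1 = -3
  a_5 = 2·-3 + -1·-2 = -4
  a_6 = 2·-4 + -1·-3 = -5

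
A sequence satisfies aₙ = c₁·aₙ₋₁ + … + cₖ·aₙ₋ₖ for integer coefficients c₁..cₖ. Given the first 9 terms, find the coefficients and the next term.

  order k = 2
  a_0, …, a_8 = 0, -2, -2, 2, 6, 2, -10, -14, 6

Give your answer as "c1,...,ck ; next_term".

  a_2 = 1·-2 + -2·0 = -2
  a_3 = 1·-2 + -2·-2 = 2
  a_4 = 1·2 + -2·-2 = 6
  a_5 = 1·6 + -2·2 = 2
  a_6 = 1·2 + -2·6 = -10
  a_7 = 1·-10 + -2·2 = -14
  a_8 = 1·-14 + -2·-10 = 6
  a_9 = 1·6 + -2·-14 = 34

1,-2 ; 34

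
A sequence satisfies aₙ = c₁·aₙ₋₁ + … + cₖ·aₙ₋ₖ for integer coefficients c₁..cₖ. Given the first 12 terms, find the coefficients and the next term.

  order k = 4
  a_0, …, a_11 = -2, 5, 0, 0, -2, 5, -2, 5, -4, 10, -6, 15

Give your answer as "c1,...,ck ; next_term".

0,1,0,1 ; -10

  a_4 = 0·0 + 1·0 + 0·5 + 1·-2 = -2
  a_5 = 0·-2 + 1·0 + 0·0 + 1·5 = 5
  a_6 = 0·5 + 1·-2 + 0·0 + 1·0 = -2
  a_7 = 0·-2 + 1·5 + 0·-2 + 1·0 = 5
  a_8 = 0·5 + 1·-2 + 0·5 + 1·-2 = -4
  a_9 = 0·-4 + 1·5 + 0·-2 + 1·5 = 10
  a_10 = 0·10 + 1·-4 + 0·5 + 1·-2 = -6
  a_11 = 0·-6 + 1·10 + 0·-4 + 1·5 = 15
  a_12 = 0·15 + 1·-6 + 0·10 + 1·-4 = -10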